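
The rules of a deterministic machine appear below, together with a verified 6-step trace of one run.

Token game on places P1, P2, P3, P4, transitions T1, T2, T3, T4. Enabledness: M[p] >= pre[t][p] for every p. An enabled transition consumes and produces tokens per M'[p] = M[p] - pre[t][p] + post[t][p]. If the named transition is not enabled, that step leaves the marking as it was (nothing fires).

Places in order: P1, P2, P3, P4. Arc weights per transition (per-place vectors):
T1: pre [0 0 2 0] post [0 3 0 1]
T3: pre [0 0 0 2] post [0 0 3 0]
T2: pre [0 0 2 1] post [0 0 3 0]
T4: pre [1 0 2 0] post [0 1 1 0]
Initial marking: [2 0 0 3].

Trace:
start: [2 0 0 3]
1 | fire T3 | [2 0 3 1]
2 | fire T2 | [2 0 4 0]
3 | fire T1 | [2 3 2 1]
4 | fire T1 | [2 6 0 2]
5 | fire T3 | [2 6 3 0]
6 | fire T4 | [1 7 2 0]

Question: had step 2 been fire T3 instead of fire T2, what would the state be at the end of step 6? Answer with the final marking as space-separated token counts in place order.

1 4 3 0

(re-executing from step 2 with the substitution; state before step 2: [2 0 3 1])
2 | fire T3 | [2 0 3 1]
3 | fire T1 | [2 3 1 2]
4 | fire T1 | [2 3 1 2]
5 | fire T3 | [2 3 4 0]
6 | fire T4 | [1 4 3 0]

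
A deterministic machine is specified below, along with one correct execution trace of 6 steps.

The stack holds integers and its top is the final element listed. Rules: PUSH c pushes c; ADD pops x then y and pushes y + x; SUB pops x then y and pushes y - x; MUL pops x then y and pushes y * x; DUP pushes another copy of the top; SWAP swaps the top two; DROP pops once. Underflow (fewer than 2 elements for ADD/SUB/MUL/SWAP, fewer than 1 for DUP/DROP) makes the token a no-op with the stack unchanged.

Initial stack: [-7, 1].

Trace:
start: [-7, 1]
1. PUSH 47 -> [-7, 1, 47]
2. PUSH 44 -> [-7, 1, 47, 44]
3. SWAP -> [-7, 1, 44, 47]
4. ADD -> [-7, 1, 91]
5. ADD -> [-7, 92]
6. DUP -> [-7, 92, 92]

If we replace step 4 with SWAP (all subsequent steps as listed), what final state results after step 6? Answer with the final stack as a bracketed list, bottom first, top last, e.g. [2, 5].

(re-executing from step 4 with the substitution; state before step 4: [-7, 1, 44, 47])
4. SWAP -> [-7, 1, 47, 44]
5. ADD -> [-7, 1, 91]
6. DUP -> [-7, 1, 91, 91]

[-7, 1, 91, 91]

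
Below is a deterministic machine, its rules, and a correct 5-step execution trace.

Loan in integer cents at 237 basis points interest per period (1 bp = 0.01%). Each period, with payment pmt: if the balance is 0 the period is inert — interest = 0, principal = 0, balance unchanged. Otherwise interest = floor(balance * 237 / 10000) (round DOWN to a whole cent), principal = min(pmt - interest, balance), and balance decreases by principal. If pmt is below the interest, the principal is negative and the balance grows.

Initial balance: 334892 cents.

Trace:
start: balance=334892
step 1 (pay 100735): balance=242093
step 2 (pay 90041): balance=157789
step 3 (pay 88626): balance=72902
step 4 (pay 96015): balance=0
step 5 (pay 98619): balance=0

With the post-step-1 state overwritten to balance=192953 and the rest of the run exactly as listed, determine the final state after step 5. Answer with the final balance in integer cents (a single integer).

0

state after step 1 := balance=192953
step 2 (pay 90041): balance=107484
step 3 (pay 88626): balance=21405
step 4 (pay 96015): balance=0
step 5 (pay 98619): balance=0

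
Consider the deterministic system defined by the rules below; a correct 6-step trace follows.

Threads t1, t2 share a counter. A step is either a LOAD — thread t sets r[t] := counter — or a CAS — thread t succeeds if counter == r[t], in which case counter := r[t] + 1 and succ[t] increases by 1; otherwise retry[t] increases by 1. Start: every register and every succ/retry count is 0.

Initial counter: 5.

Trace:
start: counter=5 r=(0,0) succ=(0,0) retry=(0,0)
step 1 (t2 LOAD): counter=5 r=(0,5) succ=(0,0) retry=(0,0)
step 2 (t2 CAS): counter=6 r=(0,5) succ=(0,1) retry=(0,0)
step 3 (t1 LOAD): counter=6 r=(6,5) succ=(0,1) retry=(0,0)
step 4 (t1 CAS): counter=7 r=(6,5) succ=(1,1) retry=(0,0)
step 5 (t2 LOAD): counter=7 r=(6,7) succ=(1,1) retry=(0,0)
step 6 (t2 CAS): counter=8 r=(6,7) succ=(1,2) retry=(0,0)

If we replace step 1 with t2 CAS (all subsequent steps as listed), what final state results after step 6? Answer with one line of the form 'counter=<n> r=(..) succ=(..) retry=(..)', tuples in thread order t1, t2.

(re-executing from step 1 with the substitution; state before step 1: counter=5 r=(0,0) succ=(0,0) retry=(0,0))
step 1 (t2 CAS): counter=5 r=(0,0) succ=(0,0) retry=(0,1)
step 2 (t2 CAS): counter=5 r=(0,0) succ=(0,0) retry=(0,2)
step 3 (t1 LOAD): counter=5 r=(5,0) succ=(0,0) retry=(0,2)
step 4 (t1 CAS): counter=6 r=(5,0) succ=(1,0) retry=(0,2)
step 5 (t2 LOAD): counter=6 r=(5,6) succ=(1,0) retry=(0,2)
step 6 (t2 CAS): counter=7 r=(5,6) succ=(1,1) retry=(0,2)

counter=7 r=(5,6) succ=(1,1) retry=(0,2)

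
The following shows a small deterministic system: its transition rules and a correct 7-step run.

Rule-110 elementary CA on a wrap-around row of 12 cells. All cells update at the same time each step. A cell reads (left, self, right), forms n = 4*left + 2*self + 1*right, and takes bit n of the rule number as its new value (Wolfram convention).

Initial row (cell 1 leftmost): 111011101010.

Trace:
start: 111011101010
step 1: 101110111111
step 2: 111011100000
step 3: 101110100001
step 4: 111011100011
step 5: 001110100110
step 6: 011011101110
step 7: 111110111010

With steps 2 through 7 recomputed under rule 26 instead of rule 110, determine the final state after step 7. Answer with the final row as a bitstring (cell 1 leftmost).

010101010000

(re-executing steps 2..7 under rule 26; state before step 2: 101110111111)
step 2: 001000100000
step 3: 010101010000
step 4: 100000001000
step 5: 010000010101
step 6: 001000100000
step 7: 010101010000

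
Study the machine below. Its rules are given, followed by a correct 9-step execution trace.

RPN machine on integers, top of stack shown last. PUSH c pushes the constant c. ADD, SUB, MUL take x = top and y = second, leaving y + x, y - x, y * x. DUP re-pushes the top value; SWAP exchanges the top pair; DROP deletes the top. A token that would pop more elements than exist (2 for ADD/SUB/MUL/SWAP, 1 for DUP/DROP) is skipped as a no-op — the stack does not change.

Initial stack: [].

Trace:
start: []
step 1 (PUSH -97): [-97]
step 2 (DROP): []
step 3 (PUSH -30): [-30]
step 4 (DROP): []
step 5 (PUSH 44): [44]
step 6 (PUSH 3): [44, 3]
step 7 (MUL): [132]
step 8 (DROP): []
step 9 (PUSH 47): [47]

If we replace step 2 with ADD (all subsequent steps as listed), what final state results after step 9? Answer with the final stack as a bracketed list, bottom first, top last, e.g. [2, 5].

(re-executing from step 2 with the substitution; state before step 2: [-97])
step 2 (ADD): [-97]
step 3 (PUSH -30): [-97, -30]
step 4 (DROP): [-97]
step 5 (PUSH 44): [-97, 44]
step 6 (PUSH 3): [-97, 44, 3]
step 7 (MUL): [-97, 132]
step 8 (DROP): [-97]
step 9 (PUSH 47): [-97, 47]

[-97, 47]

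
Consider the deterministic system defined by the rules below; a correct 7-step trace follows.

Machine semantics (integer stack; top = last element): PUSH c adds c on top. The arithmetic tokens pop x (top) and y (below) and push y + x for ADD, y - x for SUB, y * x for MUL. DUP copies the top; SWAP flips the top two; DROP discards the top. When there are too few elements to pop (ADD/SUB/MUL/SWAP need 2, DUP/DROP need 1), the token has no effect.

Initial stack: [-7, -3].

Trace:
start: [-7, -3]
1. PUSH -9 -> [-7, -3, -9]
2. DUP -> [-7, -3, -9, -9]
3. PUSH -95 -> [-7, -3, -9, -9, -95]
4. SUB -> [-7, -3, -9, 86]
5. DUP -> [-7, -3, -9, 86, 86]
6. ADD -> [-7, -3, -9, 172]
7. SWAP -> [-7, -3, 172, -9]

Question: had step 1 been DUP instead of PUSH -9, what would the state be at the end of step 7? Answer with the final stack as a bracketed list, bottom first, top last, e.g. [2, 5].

[-7, -3, 184, -3]

(re-executing from step 1 with the substitution; state before step 1: [-7, -3])
1. DUP -> [-7, -3, -3]
2. DUP -> [-7, -3, -3, -3]
3. PUSH -95 -> [-7, -3, -3, -3, -95]
4. SUB -> [-7, -3, -3, 92]
5. DUP -> [-7, -3, -3, 92, 92]
6. ADD -> [-7, -3, -3, 184]
7. SWAP -> [-7, -3, 184, -3]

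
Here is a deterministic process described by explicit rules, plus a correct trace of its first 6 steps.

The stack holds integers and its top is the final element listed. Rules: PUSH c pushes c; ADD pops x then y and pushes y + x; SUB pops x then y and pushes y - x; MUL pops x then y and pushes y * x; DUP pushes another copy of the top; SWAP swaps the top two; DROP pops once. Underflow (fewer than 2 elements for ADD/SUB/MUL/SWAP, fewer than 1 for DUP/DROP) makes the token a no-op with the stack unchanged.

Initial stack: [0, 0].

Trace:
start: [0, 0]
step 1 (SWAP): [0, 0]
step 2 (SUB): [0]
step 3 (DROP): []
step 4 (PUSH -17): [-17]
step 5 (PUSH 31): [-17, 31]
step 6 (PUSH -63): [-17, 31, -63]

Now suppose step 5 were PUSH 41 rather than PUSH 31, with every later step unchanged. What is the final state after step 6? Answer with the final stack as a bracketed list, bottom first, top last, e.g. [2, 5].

(re-executing from step 5 with the substitution; state before step 5: [-17])
step 5 (PUSH 41): [-17, 41]
step 6 (PUSH -63): [-17, 41, -63]

[-17, 41, -63]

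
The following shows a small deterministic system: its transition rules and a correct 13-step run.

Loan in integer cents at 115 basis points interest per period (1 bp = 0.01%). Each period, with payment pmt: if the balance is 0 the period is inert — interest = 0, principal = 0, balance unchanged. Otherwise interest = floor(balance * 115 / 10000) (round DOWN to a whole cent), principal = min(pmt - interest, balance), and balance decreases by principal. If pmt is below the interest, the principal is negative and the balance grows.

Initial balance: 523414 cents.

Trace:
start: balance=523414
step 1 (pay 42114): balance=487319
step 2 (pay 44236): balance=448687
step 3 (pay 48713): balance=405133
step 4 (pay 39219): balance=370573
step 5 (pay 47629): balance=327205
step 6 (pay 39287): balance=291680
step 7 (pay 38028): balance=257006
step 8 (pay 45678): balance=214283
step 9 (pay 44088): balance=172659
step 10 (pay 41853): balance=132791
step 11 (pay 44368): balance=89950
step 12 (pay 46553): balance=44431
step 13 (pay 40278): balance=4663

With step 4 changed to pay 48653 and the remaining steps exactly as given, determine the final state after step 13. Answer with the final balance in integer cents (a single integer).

0

(re-executing from step 4 with the substitution; state before step 4: balance=405133)
step 4 (pay 48653): balance=361139
step 5 (pay 47629): balance=317663
step 6 (pay 39287): balance=282029
step 7 (pay 38028): balance=247244
step 8 (pay 45678): balance=204409
step 9 (pay 44088): balance=162671
step 10 (pay 41853): balance=122688
step 11 (pay 44368): balance=79730
step 12 (pay 46553): balance=34093
step 13 (pay 40278): balance=0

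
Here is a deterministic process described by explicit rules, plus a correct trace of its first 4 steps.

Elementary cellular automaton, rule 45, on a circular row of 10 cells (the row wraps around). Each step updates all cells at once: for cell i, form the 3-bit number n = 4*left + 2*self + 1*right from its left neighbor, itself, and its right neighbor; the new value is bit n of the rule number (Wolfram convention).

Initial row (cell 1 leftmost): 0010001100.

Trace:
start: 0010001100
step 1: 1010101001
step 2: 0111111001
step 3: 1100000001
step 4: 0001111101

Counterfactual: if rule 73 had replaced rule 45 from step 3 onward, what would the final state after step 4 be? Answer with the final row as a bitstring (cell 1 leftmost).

0001100011

(re-executing steps 3..4 under rule 73; state before step 3: 0111111001)
step 3: 0100001000
step 4: 0001100011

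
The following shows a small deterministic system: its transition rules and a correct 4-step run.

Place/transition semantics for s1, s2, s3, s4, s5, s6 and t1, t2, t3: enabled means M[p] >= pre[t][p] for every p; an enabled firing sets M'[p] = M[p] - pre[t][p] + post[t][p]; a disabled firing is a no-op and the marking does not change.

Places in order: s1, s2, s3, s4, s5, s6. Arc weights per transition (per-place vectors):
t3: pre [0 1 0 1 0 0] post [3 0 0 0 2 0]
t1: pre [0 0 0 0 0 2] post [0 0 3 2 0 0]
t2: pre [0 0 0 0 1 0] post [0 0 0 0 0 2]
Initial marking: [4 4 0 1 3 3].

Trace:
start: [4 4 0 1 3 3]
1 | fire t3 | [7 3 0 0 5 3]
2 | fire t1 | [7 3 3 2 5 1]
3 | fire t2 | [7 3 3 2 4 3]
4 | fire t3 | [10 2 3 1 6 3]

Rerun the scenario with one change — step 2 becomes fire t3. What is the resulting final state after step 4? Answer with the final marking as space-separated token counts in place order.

(re-executing from step 2 with the substitution; state before step 2: [7 3 0 0 5 3])
2 | fire t3 | [7 3 0 0 5 3]
3 | fire t2 | [7 3 0 0 4 5]
4 | fire t3 | [7 3 0 0 4 5]

7 3 0 0 4 5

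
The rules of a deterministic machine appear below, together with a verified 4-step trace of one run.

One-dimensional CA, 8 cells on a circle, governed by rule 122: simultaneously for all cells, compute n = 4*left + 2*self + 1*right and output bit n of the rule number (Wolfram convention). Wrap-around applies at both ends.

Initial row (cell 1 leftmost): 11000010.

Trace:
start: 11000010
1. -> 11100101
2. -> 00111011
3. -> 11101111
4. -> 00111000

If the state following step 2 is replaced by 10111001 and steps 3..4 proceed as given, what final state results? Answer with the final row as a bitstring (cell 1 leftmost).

00111000

state after step 2 := 10111001
3. -> 11101111
4. -> 00111000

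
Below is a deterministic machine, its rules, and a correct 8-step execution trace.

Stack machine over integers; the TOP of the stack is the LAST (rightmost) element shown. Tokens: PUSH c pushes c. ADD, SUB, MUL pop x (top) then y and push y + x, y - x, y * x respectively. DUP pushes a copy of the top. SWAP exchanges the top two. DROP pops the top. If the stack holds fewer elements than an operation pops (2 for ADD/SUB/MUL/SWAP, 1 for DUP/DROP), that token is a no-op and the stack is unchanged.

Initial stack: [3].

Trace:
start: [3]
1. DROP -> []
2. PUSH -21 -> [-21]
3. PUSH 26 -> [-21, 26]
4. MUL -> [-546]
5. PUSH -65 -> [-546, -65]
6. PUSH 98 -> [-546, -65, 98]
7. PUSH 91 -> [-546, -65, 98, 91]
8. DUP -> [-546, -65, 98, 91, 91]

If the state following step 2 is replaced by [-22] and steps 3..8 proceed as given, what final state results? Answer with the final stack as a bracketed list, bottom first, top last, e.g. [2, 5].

state after step 2 := [-22]
3. PUSH 26 -> [-22, 26]
4. MUL -> [-572]
5. PUSH -65 -> [-572, -65]
6. PUSH 98 -> [-572, -65, 98]
7. PUSH 91 -> [-572, -65, 98, 91]
8. DUP -> [-572, -65, 98, 91, 91]

[-572, -65, 98, 91, 91]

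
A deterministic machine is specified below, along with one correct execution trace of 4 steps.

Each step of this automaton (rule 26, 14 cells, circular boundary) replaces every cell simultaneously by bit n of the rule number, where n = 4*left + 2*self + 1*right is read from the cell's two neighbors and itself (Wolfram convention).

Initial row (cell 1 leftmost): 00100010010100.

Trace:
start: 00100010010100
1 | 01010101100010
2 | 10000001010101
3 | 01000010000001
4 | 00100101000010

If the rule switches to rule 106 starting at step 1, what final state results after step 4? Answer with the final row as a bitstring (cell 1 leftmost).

00100101000010

(re-executing steps 1..4 under rule 106; state before step 1: 00100010010100)
1 | 01000100101000
2 | 10001001010000
3 | 00010010100001
4 | 00100101000010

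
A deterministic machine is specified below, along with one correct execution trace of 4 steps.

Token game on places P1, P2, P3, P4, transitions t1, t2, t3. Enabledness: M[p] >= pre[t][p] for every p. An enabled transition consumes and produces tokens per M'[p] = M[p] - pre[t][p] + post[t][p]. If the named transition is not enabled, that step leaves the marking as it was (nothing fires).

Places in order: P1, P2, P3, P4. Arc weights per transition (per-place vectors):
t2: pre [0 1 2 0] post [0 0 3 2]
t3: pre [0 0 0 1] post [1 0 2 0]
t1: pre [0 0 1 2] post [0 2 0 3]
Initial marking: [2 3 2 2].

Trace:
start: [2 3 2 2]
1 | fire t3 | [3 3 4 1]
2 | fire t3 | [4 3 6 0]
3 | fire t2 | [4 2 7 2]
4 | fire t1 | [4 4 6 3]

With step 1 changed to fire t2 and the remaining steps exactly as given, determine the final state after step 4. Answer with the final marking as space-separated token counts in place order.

3 3 5 6

(re-executing from step 1 with the substitution; state before step 1: [2 3 2 2])
1 | fire t2 | [2 2 3 4]
2 | fire t3 | [3 2 5 3]
3 | fire t2 | [3 1 6 5]
4 | fire t1 | [3 3 5 6]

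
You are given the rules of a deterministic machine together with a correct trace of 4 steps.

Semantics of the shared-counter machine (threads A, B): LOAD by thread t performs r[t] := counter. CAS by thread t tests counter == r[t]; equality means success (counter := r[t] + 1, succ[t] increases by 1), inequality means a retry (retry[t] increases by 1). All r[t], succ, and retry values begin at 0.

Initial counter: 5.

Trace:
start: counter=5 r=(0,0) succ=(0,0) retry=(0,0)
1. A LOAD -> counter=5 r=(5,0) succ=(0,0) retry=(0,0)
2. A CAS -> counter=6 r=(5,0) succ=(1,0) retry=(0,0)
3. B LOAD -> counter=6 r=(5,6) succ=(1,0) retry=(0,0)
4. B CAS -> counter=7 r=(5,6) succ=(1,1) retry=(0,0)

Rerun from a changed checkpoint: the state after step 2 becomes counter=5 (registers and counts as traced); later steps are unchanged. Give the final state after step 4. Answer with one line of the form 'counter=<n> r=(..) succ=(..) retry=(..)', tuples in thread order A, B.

counter=6 r=(5,5) succ=(1,1) retry=(0,0)

state after step 2 := counter=5 r=(5,0) succ=(1,0) retry=(0,0)
3. B LOAD -> counter=5 r=(5,5) succ=(1,0) retry=(0,0)
4. B CAS -> counter=6 r=(5,5) succ=(1,1) retry=(0,0)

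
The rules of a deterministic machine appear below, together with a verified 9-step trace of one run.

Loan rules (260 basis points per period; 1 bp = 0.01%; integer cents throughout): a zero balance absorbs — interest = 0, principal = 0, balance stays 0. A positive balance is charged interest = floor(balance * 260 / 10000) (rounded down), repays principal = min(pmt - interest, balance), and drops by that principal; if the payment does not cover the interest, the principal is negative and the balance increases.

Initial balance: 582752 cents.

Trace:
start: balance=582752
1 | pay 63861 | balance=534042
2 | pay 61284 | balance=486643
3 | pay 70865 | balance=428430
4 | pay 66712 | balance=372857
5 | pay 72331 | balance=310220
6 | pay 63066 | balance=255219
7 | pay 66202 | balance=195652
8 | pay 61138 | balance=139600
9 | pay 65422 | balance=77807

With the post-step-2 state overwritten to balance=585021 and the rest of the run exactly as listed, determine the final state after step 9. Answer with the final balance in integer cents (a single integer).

state after step 2 := balance=585021
3 | pay 70865 | balance=529366
4 | pay 66712 | balance=476417
5 | pay 72331 | balance=416472
6 | pay 63066 | balance=364234
7 | pay 66202 | balance=307502
8 | pay 61138 | balance=254359
9 | pay 65422 | balance=195550

195550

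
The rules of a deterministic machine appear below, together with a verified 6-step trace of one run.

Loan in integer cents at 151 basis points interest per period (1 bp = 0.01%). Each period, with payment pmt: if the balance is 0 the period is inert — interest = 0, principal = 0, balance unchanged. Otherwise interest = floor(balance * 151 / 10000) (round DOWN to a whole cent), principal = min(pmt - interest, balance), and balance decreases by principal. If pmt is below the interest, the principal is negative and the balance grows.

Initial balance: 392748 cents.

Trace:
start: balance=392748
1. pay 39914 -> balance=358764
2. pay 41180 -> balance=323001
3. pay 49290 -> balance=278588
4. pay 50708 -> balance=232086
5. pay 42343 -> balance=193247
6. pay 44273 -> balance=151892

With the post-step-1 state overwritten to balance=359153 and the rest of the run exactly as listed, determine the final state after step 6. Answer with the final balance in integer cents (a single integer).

state after step 1 := balance=359153
2. pay 41180 -> balance=323396
3. pay 49290 -> balance=278989
4. pay 50708 -> balance=232493
5. pay 42343 -> balance=193660
6. pay 44273 -> balance=152311

152311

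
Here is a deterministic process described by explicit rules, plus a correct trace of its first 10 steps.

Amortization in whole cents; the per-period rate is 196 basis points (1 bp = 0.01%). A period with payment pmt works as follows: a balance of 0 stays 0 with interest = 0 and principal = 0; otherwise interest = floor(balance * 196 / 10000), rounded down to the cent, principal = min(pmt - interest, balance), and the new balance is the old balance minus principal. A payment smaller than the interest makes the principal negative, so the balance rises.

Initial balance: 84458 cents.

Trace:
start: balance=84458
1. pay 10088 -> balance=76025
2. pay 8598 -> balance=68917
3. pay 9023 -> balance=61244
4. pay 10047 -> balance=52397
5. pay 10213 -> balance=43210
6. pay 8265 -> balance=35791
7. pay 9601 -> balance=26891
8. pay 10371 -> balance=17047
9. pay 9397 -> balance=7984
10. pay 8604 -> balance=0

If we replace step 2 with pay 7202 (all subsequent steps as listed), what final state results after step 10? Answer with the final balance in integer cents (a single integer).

(re-executing from step 2 with the substitution; state before step 2: balance=76025)
2. pay 7202 -> balance=70313
3. pay 9023 -> balance=62668
4. pay 10047 -> balance=53849
5. pay 10213 -> balance=44691
6. pay 8265 -> balance=37301
7. pay 9601 -> balance=28431
8. pay 10371 -> balance=18617
9. pay 9397 -> balance=9584
10. pay 8604 -> balance=1167

1167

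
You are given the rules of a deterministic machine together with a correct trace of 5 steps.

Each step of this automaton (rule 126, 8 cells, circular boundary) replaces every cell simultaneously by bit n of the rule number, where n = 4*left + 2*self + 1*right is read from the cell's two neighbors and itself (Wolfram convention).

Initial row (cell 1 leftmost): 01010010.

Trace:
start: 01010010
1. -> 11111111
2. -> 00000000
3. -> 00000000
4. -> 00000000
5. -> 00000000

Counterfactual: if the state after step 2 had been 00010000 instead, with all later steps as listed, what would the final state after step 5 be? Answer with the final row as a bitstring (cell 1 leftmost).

state after step 2 := 00010000
3. -> 00111000
4. -> 01101100
5. -> 11111110

11111110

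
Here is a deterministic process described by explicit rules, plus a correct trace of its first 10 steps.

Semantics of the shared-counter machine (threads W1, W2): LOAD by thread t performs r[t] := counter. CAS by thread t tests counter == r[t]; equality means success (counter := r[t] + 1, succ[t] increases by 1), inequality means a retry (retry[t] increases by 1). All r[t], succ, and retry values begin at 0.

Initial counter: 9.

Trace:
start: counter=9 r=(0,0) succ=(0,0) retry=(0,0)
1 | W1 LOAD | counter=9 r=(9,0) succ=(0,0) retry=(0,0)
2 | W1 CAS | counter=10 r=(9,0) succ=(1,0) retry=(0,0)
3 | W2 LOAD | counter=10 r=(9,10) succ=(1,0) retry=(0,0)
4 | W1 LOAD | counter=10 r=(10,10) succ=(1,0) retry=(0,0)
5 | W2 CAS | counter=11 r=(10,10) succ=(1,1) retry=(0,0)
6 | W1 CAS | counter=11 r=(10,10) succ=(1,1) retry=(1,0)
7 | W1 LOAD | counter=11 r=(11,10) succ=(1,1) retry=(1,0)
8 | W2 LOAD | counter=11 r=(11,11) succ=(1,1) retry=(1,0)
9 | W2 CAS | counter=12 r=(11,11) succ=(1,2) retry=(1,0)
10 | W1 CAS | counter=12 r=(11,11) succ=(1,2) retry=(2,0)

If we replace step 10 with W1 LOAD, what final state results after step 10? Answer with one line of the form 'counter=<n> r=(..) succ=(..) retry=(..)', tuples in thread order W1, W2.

counter=12 r=(12,11) succ=(1,2) retry=(1,0)

(re-executing from step 10 with the substitution; state before step 10: counter=12 r=(11,11) succ=(1,2) retry=(1,0))
10 | W1 LOAD | counter=12 r=(12,11) succ=(1,2) retry=(1,0)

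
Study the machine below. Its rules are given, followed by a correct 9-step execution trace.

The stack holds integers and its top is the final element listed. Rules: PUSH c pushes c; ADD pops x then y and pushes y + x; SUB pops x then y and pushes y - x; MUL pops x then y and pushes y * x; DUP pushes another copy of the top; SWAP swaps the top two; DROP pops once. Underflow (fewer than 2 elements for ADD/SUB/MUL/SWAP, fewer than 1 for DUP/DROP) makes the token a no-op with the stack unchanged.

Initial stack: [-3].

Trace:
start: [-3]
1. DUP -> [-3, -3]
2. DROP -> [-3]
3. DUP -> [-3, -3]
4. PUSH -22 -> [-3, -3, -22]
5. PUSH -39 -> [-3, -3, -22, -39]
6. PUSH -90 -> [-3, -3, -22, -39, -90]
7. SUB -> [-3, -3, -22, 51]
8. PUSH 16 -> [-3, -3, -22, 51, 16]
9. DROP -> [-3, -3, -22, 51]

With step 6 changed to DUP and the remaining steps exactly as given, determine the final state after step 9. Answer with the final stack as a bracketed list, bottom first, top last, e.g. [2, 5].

(re-executing from step 6 with the substitution; state before step 6: [-3, -3, -22, -39])
6. DUP -> [-3, -3, -22, -39, -39]
7. SUB -> [-3, -3, -22, 0]
8. PUSH 16 -> [-3, -3, -22, 0, 16]
9. DROP -> [-3, -3, -22, 0]

[-3, -3, -22, 0]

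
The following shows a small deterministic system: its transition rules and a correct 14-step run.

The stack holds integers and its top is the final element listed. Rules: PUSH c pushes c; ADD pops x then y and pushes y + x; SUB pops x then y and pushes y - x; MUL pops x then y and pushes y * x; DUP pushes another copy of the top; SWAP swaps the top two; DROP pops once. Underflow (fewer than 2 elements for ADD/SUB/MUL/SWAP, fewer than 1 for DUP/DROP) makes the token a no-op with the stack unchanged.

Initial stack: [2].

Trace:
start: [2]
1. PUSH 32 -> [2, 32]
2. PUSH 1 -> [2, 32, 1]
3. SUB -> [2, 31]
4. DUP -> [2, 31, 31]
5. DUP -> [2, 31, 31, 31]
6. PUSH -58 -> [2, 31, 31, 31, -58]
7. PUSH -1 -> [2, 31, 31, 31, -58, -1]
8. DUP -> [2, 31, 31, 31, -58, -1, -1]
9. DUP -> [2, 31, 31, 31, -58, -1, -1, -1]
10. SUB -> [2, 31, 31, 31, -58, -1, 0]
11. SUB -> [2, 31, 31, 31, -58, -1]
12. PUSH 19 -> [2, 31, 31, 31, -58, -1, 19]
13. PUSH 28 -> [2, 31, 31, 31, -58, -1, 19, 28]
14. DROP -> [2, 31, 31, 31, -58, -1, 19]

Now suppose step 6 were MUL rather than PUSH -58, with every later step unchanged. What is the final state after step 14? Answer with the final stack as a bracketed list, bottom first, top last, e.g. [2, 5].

(re-executing from step 6 with the substitution; state before step 6: [2, 31, 31, 31])
6. MUL -> [2, 31, 961]
7. PUSH -1 -> [2, 31, 961, -1]
8. DUP -> [2, 31, 961, -1, -1]
9. DUP -> [2, 31, 961, -1, -1, -1]
10. SUB -> [2, 31, 961, -1, 0]
11. SUB -> [2, 31, 961, -1]
12. PUSH 19 -> [2, 31, 961, -1, 19]
13. PUSH 28 -> [2, 31, 961, -1, 19, 28]
14. DROP -> [2, 31, 961, -1, 19]

[2, 31, 961, -1, 19]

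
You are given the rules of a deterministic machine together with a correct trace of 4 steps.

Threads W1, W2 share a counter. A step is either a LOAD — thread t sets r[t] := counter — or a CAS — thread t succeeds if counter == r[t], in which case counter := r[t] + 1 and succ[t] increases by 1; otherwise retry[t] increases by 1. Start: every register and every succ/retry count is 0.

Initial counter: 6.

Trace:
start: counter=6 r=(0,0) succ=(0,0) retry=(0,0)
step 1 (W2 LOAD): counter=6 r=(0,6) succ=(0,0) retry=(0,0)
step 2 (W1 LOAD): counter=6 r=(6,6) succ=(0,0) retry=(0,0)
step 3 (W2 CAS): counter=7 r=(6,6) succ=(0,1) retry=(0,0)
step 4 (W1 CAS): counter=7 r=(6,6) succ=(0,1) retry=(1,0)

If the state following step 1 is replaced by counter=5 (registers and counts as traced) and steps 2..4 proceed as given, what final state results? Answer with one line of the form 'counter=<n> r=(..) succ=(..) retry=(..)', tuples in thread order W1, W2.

state after step 1 := counter=5 r=(0,6) succ=(0,0) retry=(0,0)
step 2 (W1 LOAD): counter=5 r=(5,6) succ=(0,0) retry=(0,0)
step 3 (W2 CAS): counter=5 r=(5,6) succ=(0,0) retry=(0,1)
step 4 (W1 CAS): counter=6 r=(5,6) succ=(1,0) retry=(0,1)

counter=6 r=(5,6) succ=(1,0) retry=(0,1)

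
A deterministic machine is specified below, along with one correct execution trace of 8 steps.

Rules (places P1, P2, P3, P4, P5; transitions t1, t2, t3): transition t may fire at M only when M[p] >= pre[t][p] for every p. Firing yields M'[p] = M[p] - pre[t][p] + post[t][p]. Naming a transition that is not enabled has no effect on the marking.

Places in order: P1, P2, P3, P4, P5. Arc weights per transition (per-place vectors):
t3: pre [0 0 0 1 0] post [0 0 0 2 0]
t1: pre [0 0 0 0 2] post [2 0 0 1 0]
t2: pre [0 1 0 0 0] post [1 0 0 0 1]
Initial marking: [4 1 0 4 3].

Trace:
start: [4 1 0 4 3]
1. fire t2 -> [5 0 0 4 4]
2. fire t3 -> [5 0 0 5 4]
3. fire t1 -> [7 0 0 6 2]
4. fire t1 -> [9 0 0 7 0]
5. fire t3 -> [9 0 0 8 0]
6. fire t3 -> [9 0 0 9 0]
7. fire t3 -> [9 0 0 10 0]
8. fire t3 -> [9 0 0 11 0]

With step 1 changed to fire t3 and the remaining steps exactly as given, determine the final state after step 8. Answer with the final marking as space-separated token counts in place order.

(re-executing from step 1 with the substitution; state before step 1: [4 1 0 4 3])
1. fire t3 -> [4 1 0 5 3]
2. fire t3 -> [4 1 0 6 3]
3. fire t1 -> [6 1 0 7 1]
4. fire t1 -> [6 1 0 7 1]
5. fire t3 -> [6 1 0 8 1]
6. fire t3 -> [6 1 0 9 1]
7. fire t3 -> [6 1 0 10 1]
8. fire t3 -> [6 1 0 11 1]

6 1 0 11 1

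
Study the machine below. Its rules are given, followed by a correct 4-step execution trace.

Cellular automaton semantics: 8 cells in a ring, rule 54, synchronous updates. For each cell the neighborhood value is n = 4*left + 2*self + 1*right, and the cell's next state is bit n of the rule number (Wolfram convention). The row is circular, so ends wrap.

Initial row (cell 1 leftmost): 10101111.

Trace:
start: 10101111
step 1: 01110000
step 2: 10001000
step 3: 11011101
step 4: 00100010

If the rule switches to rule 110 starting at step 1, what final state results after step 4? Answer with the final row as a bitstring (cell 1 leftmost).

10111110

(re-executing steps 1..4 under rule 110; state before step 1: 10101111)
step 1: 11111000
step 2: 10001001
step 3: 10011011
step 4: 10111110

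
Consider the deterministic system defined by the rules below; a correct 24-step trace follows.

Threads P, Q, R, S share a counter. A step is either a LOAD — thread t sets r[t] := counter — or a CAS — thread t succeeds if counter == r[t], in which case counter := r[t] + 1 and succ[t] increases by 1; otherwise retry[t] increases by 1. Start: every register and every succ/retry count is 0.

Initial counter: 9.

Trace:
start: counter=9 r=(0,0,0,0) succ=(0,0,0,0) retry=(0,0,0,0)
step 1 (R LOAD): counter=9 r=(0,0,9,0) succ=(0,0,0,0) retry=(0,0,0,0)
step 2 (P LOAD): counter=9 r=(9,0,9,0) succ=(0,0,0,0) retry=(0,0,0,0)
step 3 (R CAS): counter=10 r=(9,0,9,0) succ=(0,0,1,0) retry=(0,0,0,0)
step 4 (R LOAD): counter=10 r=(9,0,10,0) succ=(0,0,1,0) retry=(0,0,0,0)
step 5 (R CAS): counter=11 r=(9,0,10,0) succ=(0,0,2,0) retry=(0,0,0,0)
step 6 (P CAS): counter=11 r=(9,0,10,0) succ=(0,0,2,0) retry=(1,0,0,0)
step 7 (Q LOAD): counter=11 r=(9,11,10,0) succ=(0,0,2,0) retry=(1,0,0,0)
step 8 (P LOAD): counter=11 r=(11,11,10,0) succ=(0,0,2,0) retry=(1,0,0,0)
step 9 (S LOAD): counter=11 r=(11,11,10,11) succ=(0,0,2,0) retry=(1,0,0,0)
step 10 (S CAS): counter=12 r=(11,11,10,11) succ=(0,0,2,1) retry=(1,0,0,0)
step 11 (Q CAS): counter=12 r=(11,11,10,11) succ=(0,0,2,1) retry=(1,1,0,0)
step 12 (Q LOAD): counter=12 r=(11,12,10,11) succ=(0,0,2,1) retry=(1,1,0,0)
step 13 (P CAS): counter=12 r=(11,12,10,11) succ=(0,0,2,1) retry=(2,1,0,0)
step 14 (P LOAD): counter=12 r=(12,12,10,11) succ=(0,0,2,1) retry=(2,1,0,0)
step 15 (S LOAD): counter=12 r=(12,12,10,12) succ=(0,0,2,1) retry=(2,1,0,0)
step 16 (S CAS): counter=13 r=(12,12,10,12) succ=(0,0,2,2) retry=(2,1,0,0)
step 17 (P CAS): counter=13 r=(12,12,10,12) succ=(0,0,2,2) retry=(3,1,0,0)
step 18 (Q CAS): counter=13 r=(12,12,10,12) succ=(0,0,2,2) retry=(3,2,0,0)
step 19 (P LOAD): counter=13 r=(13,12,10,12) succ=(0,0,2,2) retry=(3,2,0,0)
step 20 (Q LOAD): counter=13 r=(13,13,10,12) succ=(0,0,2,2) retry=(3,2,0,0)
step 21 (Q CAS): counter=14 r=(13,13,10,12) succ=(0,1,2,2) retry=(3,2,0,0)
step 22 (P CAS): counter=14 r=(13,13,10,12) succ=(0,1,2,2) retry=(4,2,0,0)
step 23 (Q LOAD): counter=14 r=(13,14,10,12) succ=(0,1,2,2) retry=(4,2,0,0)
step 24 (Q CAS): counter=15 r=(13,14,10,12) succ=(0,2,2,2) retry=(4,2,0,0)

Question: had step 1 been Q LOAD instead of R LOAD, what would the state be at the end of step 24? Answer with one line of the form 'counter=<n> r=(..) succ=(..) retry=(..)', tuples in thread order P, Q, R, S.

(re-executing from step 1 with the substitution; state before step 1: counter=9 r=(0,0,0,0) succ=(0,0,0,0) retry=(0,0,0,0))
step 1 (Q LOAD): counter=9 r=(0,9,0,0) succ=(0,0,0,0) retry=(0,0,0,0)
step 2 (P LOAD): counter=9 r=(9,9,0,0) succ=(0,0,0,0) retry=(0,0,0,0)
step 3 (R CAS): counter=9 r=(9,9,0,0) succ=(0,0,0,0) retry=(0,0,1,0)
step 4 (R LOAD): counter=9 r=(9,9,9,0) succ=(0,0,0,0) retry=(0,0,1,0)
step 5 (R CAS): counter=10 r=(9,9,9,0) succ=(0,0,1,0) retry=(0,0,1,0)
step 6 (P CAS): counter=10 r=(9,9,9,0) succ=(0,0,1,0) retry=(1,0,1,0)
step 7 (Q LOAD): counter=10 r=(9,10,9,0) succ=(0,0,1,0) retry=(1,0,1,0)
step 8 (P LOAD): counter=10 r=(10,10,9,0) succ=(0,0,1,0) retry=(1,0,1,0)
step 9 (S LOAD): counter=10 r=(10,10,9,10) succ=(0,0,1,0) retry=(1,0,1,0)
step 10 (S CAS): counter=11 r=(10,10,9,10) succ=(0,0,1,1) retry=(1,0,1,0)
step 11 (Q CAS): counter=11 r=(10,10,9,10) succ=(0,0,1,1) retry=(1,1,1,0)
step 12 (Q LOAD): counter=11 r=(10,11,9,10) succ=(0,0,1,1) retry=(1,1,1,0)
step 13 (P CAS): counter=11 r=(10,11,9,10) succ=(0,0,1,1) retry=(2,1,1,0)
step 14 (P LOAD): counter=11 r=(11,11,9,10) succ=(0,0,1,1) retry=(2,1,1,0)
step 15 (S LOAD): counter=11 r=(11,11,9,11) succ=(0,0,1,1) retry=(2,1,1,0)
step 16 (S CAS): counter=12 r=(11,11,9,11) succ=(0,0,1,2) retry=(2,1,1,0)
step 17 (P CAS): counter=12 r=(11,11,9,11) succ=(0,0,1,2) retry=(3,1,1,0)
step 18 (Q CAS): counter=12 r=(11,11,9,11) succ=(0,0,1,2) retry=(3,2,1,0)
step 19 (P LOAD): counter=12 r=(12,11,9,11) succ=(0,0,1,2) retry=(3,2,1,0)
step 20 (Q LOAD): counter=12 r=(12,12,9,11) succ=(0,0,1,2) retry=(3,2,1,0)
step 21 (Q CAS): counter=13 r=(12,12,9,11) succ=(0,1,1,2) retry=(3,2,1,0)
step 22 (P CAS): counter=13 r=(12,12,9,11) succ=(0,1,1,2) retry=(4,2,1,0)
step 23 (Q LOAD): counter=13 r=(12,13,9,11) succ=(0,1,1,2) retry=(4,2,1,0)
step 24 (Q CAS): counter=14 r=(12,13,9,11) succ=(0,2,1,2) retry=(4,2,1,0)

counter=14 r=(12,13,9,11) succ=(0,2,1,2) retry=(4,2,1,0)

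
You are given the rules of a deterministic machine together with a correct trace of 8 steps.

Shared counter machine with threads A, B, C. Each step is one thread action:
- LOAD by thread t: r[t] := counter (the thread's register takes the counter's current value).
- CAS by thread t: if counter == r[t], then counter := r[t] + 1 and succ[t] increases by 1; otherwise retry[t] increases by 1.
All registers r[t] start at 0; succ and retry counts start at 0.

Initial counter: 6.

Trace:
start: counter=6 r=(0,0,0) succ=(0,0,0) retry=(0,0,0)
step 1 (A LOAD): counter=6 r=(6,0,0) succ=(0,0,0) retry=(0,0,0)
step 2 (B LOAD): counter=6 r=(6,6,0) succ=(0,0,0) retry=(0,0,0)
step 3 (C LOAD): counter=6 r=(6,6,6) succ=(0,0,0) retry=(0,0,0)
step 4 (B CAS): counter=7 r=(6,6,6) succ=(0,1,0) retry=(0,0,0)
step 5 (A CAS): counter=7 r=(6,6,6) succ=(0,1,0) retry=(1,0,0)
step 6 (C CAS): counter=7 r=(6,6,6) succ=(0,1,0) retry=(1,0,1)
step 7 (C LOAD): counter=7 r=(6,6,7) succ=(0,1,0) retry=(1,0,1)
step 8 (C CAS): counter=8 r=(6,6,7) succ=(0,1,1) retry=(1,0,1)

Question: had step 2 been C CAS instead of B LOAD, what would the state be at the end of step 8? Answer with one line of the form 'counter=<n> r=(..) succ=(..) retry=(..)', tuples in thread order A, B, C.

counter=8 r=(6,0,7) succ=(1,0,1) retry=(0,1,2)

(re-executing from step 2 with the substitution; state before step 2: counter=6 r=(6,0,0) succ=(0,0,0) retry=(0,0,0))
step 2 (C CAS): counter=6 r=(6,0,0) succ=(0,0,0) retry=(0,0,1)
step 3 (C LOAD): counter=6 r=(6,0,6) succ=(0,0,0) retry=(0,0,1)
step 4 (B CAS): counter=6 r=(6,0,6) succ=(0,0,0) retry=(0,1,1)
step 5 (A CAS): counter=7 r=(6,0,6) succ=(1,0,0) retry=(0,1,1)
step 6 (C CAS): counter=7 r=(6,0,6) succ=(1,0,0) retry=(0,1,2)
step 7 (C LOAD): counter=7 r=(6,0,7) succ=(1,0,0) retry=(0,1,2)
step 8 (C CAS): counter=8 r=(6,0,7) succ=(1,0,1) retry=(0,1,2)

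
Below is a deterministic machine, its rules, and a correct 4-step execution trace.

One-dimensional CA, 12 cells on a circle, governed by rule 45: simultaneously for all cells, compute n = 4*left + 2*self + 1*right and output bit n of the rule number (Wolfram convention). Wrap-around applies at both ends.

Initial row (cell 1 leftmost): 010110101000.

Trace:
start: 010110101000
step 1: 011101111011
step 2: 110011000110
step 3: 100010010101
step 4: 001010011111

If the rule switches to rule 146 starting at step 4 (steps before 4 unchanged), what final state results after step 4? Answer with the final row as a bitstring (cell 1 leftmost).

010101100000

(re-executing step 4 under rule 146; state before step 4: 100010010101)
step 4: 010101100000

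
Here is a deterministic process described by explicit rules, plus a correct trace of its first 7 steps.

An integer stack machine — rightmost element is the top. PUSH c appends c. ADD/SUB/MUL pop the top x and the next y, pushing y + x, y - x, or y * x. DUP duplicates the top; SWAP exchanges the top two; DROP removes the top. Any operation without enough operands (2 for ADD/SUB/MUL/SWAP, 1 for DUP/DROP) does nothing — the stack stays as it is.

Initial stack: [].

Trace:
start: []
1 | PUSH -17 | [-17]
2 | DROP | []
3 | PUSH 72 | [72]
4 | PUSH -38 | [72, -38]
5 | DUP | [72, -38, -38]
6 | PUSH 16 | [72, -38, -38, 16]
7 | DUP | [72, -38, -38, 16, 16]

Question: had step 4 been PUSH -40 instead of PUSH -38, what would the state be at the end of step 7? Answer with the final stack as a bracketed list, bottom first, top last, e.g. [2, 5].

[72, -40, -40, 16, 16]

(re-executing from step 4 with the substitution; state before step 4: [72])
4 | PUSH -40 | [72, -40]
5 | DUP | [72, -40, -40]
6 | PUSH 16 | [72, -40, -40, 16]
7 | DUP | [72, -40, -40, 16, 16]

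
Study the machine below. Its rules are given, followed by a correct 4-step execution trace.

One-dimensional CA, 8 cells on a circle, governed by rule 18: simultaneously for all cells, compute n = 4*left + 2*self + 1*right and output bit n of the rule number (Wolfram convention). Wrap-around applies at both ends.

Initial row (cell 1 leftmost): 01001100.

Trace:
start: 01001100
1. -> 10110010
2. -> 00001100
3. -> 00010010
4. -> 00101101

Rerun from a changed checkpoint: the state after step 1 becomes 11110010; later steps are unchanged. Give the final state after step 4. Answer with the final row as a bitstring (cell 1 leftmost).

state after step 1 := 11110010
2. -> 00001100
3. -> 00010010
4. -> 00101101

00101101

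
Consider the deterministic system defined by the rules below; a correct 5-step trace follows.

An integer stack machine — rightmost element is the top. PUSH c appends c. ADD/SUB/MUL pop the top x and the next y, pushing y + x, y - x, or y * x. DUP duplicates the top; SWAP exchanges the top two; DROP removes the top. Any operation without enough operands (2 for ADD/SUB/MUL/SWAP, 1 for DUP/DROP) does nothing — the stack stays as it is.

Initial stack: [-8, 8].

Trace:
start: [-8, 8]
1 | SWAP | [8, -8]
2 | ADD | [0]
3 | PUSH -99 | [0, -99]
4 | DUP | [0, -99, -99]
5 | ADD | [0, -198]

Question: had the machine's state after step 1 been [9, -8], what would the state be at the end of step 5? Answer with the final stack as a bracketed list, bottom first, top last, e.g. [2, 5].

state after step 1 := [9, -8]
2 | ADD | [1]
3 | PUSH -99 | [1, -99]
4 | DUP | [1, -99, -99]
5 | ADD | [1, -198]

[1, -198]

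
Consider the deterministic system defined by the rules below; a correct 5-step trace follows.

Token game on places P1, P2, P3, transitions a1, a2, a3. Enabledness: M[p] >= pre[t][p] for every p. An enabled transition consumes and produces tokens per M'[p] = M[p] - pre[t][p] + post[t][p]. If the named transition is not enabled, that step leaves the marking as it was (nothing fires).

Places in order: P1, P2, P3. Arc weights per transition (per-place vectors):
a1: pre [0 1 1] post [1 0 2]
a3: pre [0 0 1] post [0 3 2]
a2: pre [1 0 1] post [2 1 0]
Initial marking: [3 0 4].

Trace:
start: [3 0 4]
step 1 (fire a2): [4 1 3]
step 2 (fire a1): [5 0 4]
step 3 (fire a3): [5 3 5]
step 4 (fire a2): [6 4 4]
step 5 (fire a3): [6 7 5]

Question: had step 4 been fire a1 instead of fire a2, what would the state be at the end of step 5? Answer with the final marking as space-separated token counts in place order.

(re-executing from step 4 with the substitution; state before step 4: [5 3 5])
step 4 (fire a1): [6 2 6]
step 5 (fire a3): [6 5 7]

6 5 7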